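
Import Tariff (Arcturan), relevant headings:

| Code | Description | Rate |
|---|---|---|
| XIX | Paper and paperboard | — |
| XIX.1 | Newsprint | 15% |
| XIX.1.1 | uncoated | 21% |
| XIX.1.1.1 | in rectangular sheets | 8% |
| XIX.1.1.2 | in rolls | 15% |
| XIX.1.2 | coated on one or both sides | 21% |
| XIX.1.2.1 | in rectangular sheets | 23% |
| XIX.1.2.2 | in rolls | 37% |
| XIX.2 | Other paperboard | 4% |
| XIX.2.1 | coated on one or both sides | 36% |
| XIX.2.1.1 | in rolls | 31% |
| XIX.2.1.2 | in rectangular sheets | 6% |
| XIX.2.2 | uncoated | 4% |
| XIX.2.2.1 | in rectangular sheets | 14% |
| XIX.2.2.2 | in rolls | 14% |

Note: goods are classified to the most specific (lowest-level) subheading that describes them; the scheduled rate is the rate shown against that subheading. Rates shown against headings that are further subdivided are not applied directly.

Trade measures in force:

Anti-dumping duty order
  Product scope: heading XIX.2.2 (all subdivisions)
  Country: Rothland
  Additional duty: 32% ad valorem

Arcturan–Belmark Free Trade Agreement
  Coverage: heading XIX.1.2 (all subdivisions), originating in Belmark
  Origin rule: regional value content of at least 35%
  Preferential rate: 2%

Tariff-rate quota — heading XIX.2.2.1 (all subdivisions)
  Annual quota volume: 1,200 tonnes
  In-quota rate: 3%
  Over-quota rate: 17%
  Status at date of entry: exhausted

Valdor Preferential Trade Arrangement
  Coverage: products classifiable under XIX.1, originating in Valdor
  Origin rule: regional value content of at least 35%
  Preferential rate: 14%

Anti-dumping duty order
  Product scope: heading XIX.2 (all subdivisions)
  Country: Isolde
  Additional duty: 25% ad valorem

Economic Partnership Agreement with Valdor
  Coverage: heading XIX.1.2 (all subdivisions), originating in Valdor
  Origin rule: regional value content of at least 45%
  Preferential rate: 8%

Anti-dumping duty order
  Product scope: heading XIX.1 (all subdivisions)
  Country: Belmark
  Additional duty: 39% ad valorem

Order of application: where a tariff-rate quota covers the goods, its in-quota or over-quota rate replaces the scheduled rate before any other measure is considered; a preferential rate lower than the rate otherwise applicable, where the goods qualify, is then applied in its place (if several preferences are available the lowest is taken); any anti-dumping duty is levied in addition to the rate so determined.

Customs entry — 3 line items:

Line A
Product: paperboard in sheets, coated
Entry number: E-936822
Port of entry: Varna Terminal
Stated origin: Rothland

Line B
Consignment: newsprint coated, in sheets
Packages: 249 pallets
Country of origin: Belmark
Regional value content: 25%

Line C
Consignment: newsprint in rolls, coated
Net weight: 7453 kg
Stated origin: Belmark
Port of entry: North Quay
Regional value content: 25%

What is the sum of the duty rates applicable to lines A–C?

144%

Line A: paperboard → XIX.2; coated → XIX.2.1; in sheets → XIX.2.1.2. Scheduled 6%. No special measure applies. → 6%.
Line B: newsprint → XIX.1; coated → XIX.1.2; in sheets → XIX.1.2.1. Scheduled 23%. Belmark agreement on XIX.1.2: RVC < 35%; anti-dumping (Belmark, XIX.1): +39%; total 23% + 39% = 62%. → 62%.
Line C: newsprint → XIX.1; coated → XIX.1.2; in rolls → XIX.1.2.2. Scheduled 37%. Belmark agreement on XIX.1.2: RVC < 35%; anti-dumping (Belmark, XIX.1): +39%; total 37% + 39% = 76%. → 76%.
Sum: 6% + 62% + 76% = 144%.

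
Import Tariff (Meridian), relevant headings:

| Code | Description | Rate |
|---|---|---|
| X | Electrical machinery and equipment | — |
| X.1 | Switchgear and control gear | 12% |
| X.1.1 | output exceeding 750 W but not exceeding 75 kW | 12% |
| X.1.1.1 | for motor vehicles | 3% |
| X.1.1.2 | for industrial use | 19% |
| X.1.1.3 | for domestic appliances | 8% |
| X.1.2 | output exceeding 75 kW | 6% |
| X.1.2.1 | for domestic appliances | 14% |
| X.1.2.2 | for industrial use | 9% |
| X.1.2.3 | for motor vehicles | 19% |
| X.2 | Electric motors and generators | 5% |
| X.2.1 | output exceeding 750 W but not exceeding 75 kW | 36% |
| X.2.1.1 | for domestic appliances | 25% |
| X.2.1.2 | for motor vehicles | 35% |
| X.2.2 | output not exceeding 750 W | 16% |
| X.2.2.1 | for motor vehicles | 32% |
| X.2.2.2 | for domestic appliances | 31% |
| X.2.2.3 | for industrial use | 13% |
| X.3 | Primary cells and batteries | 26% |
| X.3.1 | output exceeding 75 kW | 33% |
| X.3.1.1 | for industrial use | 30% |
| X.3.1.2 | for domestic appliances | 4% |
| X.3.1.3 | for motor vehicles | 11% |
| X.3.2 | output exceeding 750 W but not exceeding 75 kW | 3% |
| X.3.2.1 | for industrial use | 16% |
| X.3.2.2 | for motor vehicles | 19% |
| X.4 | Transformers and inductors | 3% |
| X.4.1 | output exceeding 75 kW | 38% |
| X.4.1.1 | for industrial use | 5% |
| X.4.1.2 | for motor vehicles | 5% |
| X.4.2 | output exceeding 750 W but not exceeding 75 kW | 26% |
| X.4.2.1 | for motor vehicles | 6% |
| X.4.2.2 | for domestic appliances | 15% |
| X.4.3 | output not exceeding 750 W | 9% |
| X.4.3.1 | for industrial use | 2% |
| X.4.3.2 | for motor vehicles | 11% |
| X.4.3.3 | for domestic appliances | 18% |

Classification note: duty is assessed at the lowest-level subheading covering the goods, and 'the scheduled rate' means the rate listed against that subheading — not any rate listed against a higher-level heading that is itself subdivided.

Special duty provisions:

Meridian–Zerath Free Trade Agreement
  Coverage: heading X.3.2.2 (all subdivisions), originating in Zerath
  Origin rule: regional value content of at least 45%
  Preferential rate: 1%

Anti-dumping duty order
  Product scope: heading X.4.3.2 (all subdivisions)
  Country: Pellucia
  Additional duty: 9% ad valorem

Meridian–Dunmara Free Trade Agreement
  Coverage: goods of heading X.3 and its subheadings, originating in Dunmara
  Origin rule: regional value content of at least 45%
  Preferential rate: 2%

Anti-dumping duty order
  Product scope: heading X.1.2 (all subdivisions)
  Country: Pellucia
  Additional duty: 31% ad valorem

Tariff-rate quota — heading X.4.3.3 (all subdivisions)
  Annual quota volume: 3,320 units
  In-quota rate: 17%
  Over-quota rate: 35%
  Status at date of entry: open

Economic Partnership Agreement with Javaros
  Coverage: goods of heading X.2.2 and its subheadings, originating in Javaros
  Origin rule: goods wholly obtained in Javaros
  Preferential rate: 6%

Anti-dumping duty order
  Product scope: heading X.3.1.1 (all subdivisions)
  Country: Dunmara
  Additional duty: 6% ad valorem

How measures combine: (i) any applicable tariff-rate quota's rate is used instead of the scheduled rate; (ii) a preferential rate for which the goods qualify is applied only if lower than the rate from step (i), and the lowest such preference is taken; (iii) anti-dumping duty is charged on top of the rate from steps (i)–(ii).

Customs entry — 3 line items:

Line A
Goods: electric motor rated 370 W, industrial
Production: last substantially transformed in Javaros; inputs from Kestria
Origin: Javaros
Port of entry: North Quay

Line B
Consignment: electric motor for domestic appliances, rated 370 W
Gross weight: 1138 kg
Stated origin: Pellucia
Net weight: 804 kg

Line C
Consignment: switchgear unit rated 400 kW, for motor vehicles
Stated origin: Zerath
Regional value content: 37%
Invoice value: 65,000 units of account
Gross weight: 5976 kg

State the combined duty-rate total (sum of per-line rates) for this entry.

63%

Line A: electric motor → X.2; rated 370 W → X.2.2; industrial → X.2.2.3. Scheduled 13%. Javaros agreement on X.2.2: not wholly obtained. → 13%.
Line B: electric motor → X.2; rated 370 W → X.2.2; for domestic appliances → X.2.2.2. Scheduled 31%. No special measure applies. → 31%.
Line C: switchgear unit → X.1; rated 400 kW → X.1.2; for motor vehicles → X.1.2.3. Scheduled 19%. Zerath agreement on X.3.2.2: X.1.2.3 not covered. → 19%.
Sum: 13% + 31% + 19% = 63%.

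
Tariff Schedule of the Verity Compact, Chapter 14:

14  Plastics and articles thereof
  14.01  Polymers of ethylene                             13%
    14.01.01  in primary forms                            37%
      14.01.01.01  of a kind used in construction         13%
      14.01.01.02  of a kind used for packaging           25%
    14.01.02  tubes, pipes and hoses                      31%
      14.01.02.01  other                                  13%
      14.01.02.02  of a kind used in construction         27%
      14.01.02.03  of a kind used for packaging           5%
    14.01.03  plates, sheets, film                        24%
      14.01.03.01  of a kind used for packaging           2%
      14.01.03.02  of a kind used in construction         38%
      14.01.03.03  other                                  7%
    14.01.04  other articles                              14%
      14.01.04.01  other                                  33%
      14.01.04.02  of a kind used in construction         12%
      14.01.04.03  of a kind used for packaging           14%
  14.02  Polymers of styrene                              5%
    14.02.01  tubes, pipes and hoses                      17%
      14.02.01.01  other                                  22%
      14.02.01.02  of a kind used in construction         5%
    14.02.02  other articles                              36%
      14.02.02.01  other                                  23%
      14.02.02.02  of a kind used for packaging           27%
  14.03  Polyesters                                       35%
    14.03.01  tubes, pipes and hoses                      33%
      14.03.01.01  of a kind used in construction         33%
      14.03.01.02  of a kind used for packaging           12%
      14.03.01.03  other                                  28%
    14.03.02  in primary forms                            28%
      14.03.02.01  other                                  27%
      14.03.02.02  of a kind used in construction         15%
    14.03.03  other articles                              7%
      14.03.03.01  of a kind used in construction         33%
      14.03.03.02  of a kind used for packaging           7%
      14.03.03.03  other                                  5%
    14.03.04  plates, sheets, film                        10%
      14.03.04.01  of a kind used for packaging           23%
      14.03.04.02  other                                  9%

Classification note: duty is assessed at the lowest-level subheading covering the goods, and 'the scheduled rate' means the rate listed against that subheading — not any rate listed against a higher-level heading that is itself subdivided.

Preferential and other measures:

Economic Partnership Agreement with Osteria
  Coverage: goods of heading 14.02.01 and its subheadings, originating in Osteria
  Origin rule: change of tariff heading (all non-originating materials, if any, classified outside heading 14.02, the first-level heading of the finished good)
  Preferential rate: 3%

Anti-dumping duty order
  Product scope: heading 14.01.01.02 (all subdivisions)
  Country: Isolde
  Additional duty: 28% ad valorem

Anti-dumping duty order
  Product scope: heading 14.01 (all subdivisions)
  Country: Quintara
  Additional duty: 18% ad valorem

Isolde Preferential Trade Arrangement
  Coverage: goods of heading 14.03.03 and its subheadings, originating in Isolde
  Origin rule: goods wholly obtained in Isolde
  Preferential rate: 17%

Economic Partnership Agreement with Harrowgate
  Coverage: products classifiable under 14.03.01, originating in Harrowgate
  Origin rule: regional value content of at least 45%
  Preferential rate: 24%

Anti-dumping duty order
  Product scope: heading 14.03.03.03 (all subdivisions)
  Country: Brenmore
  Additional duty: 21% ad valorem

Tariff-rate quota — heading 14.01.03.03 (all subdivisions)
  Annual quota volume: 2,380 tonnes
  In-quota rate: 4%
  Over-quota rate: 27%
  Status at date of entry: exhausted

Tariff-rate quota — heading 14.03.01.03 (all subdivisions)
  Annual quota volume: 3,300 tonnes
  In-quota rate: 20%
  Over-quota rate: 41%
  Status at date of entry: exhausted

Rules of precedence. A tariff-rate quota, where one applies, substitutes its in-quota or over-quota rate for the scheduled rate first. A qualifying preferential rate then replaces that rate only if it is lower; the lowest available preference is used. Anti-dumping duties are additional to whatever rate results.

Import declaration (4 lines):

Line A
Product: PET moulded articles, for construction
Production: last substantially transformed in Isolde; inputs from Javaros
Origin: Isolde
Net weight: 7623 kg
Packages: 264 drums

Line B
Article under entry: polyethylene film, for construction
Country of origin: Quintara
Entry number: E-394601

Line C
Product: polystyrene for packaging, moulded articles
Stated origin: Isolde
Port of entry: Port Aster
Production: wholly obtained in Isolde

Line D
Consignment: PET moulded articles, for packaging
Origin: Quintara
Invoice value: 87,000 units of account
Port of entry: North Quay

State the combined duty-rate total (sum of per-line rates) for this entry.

123%

Line A: PET → 14.03; moulded articles → 14.03.03; for construction → 14.03.03.01. Scheduled 33%. Isolde agreement on 14.03.03: not wholly obtained. → 33%.
Line B: polyethylene → 14.01; film → 14.01.03; for construction → 14.01.03.02. Scheduled 38%. anti-dumping (Quintara, 14.01): +18%; total 38% + 18% = 56%. → 56%.
Line C: polystyrene → 14.02; moulded articles → 14.02.02; for packaging → 14.02.02.02. Scheduled 27%. Isolde agreement on 14.03.03: 14.02.02.02 not covered. → 27%.
Line D: PET → 14.03; moulded articles → 14.03.03; for packaging → 14.03.03.02. Scheduled 7%. No special measure applies. → 7%.
Sum: 33% + 56% + 27% + 7% = 123%.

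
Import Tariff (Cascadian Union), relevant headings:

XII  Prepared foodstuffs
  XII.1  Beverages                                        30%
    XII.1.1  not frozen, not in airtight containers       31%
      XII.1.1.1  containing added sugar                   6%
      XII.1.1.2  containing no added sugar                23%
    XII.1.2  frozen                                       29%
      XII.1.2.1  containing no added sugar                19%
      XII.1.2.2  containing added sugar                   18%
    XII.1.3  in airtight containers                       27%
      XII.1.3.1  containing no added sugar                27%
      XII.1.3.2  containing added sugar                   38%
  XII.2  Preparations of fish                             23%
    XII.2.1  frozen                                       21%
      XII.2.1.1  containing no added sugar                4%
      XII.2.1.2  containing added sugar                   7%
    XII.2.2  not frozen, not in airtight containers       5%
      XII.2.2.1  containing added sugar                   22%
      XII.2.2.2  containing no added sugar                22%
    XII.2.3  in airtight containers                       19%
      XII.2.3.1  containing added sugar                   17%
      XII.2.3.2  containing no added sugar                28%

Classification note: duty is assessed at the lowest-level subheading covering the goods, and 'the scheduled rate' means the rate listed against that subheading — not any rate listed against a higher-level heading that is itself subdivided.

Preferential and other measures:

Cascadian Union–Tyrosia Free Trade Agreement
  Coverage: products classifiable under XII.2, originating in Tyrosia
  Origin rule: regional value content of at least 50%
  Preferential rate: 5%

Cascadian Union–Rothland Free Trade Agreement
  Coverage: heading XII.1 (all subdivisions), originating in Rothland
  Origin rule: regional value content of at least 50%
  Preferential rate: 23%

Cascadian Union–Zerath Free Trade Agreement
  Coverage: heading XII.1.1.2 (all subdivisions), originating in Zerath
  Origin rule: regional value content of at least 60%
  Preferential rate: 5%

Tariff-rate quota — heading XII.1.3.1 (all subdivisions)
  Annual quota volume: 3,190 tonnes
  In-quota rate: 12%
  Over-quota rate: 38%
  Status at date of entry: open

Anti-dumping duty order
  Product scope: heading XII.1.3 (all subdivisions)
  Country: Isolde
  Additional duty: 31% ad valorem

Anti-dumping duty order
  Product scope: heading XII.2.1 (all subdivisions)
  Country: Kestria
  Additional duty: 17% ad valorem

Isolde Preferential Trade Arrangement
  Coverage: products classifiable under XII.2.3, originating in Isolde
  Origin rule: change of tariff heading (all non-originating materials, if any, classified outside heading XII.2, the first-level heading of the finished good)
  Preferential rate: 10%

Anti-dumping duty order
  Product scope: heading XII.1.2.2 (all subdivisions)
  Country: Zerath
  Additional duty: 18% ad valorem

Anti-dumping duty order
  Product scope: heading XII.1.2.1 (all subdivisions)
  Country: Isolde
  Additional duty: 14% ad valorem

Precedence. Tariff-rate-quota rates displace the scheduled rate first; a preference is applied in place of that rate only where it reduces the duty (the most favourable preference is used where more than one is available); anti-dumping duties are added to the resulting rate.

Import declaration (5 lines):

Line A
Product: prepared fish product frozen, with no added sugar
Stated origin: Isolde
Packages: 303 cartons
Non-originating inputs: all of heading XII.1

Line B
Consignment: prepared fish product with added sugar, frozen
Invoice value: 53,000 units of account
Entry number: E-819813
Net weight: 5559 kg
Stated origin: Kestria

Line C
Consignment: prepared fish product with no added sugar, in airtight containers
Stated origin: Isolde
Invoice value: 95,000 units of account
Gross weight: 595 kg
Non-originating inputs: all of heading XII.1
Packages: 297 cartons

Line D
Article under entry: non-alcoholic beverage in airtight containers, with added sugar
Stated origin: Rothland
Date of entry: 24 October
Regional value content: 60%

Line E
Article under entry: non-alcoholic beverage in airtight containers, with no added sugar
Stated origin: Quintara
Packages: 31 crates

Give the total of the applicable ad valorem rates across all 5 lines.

Line A: prepared fish product → XII.2; frozen → XII.2.1; with no added sugar → XII.2.1.1. Scheduled 4%. Isolde agreement on XII.2.3: XII.2.1.1 not covered. → 4%.
Line B: prepared fish product → XII.2; frozen → XII.2.1; with added sugar → XII.2.1.2. Scheduled 7%. anti-dumping (Kestria, XII.2.1): +17%; total 7% + 17% = 24%. → 24%.
Line C: prepared fish product → XII.2; in airtight containers → XII.2.3; with no added sugar → XII.2.3.2. Scheduled 28%. Isolde agreement on XII.2.3: CTH met → 10% available; preferential 10%. → 10%.
Line D: non-alcoholic beverage → XII.1; in airtight containers → XII.1.3; with added sugar → XII.1.3.2. Scheduled 38%. Rothland agreement on XII.1: RVC ≥ 50% → 23% available; preferential 23%. → 23%.
Line E: non-alcoholic beverage → XII.1; in airtight containers → XII.1.3; with no added sugar → XII.1.3.1. Scheduled 27%. quota on XII.1.3.1 open → in-quota 12%. → 12%.
Sum: 4% + 24% + 10% + 23% + 12% = 73%.

73%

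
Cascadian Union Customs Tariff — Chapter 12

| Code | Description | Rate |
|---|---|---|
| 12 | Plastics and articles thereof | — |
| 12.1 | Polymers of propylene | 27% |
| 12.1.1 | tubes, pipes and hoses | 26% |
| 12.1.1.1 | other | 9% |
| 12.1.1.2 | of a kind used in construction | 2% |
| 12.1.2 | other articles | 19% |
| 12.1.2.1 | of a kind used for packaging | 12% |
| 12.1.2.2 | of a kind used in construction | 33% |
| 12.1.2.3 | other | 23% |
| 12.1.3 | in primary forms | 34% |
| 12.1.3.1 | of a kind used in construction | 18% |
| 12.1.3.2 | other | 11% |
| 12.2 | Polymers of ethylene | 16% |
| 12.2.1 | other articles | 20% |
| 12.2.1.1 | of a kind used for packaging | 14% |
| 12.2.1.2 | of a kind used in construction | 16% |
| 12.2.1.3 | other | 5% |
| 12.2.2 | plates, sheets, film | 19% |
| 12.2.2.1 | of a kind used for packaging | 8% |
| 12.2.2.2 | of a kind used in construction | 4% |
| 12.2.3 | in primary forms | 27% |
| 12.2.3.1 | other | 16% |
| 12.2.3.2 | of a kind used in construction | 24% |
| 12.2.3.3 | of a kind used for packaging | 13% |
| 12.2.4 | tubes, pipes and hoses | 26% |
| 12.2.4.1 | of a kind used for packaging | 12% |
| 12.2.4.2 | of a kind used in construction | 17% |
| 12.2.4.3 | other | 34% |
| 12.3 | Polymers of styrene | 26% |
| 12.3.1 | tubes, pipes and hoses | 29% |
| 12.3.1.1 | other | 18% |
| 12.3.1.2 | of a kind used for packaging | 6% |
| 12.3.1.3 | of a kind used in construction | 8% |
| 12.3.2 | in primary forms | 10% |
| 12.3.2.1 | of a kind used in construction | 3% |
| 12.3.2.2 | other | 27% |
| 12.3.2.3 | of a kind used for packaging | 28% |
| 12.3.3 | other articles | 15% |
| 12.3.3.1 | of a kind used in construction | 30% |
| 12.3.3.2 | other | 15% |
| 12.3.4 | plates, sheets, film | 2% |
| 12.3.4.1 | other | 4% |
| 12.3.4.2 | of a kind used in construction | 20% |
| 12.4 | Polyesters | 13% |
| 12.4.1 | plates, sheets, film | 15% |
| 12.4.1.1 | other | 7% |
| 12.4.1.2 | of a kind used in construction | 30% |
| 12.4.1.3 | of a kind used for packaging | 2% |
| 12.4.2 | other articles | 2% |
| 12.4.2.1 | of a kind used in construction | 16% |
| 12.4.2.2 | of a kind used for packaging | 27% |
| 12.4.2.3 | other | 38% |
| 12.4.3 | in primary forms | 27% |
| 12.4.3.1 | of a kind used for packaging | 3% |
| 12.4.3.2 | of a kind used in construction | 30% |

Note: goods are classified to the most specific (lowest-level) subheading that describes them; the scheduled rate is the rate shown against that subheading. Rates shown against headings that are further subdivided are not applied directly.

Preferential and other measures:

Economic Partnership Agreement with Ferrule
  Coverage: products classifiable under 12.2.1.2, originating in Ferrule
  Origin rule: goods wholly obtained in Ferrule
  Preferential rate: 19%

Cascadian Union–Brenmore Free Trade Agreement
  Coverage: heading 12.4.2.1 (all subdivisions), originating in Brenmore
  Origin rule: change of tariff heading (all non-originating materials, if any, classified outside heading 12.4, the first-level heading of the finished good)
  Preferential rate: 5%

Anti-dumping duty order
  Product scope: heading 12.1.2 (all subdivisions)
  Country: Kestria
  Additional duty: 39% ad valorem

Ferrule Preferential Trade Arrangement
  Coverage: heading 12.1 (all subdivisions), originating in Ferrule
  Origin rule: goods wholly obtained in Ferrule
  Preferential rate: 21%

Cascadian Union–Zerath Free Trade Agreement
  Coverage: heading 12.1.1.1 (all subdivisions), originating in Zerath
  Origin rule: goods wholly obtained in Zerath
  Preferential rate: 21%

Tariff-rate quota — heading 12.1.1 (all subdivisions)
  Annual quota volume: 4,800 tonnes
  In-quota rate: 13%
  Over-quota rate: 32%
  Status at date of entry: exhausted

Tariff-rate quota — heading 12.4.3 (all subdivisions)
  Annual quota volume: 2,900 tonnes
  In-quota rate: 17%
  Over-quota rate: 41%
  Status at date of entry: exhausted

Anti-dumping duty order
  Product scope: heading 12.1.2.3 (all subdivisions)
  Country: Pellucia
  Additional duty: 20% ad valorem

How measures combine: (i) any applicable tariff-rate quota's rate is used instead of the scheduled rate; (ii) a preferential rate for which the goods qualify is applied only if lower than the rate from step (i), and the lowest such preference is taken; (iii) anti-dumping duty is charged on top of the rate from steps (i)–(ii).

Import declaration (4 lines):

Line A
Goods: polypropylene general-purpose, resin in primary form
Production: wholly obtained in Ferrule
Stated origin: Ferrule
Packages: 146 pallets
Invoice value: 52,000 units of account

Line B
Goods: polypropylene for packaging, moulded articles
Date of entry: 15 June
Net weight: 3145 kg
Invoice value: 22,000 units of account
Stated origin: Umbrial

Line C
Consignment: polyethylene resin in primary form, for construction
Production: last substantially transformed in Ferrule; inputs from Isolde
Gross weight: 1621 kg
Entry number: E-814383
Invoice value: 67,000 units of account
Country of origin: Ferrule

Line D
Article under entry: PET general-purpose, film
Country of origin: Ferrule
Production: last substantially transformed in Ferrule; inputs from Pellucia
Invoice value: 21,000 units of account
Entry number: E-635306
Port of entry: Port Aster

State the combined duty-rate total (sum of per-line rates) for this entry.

Line A: polypropylene → 12.1; resin in primary form → 12.1.3; general-purpose → 12.1.3.2. Scheduled 11%. Ferrule agreement on 12.2.1.2: 12.1.3.2 not covered; Ferrule agreement on 12.1: wholly obtained → 21% available; preference 21% not lower than 11% → no reduction. → 11%.
Line B: polypropylene → 12.1; moulded articles → 12.1.2; for packaging → 12.1.2.1. Scheduled 12%. No special measure applies. → 12%.
Line C: polyethylene → 12.2; resin in primary form → 12.2.3; for construction → 12.2.3.2. Scheduled 24%. Ferrule agreement on 12.2.1.2: 12.2.3.2 not covered; Ferrule agreement on 12.1: 12.2.3.2 not covered. → 24%.
Line D: PET → 12.4; film → 12.4.1; general-purpose → 12.4.1.1. Scheduled 7%. Ferrule agreement on 12.2.1.2: 12.4.1.1 not covered; Ferrule agreement on 12.1: 12.4.1.1 not covered. → 7%.
Sum: 11% + 12% + 24% + 7% = 54%.

54%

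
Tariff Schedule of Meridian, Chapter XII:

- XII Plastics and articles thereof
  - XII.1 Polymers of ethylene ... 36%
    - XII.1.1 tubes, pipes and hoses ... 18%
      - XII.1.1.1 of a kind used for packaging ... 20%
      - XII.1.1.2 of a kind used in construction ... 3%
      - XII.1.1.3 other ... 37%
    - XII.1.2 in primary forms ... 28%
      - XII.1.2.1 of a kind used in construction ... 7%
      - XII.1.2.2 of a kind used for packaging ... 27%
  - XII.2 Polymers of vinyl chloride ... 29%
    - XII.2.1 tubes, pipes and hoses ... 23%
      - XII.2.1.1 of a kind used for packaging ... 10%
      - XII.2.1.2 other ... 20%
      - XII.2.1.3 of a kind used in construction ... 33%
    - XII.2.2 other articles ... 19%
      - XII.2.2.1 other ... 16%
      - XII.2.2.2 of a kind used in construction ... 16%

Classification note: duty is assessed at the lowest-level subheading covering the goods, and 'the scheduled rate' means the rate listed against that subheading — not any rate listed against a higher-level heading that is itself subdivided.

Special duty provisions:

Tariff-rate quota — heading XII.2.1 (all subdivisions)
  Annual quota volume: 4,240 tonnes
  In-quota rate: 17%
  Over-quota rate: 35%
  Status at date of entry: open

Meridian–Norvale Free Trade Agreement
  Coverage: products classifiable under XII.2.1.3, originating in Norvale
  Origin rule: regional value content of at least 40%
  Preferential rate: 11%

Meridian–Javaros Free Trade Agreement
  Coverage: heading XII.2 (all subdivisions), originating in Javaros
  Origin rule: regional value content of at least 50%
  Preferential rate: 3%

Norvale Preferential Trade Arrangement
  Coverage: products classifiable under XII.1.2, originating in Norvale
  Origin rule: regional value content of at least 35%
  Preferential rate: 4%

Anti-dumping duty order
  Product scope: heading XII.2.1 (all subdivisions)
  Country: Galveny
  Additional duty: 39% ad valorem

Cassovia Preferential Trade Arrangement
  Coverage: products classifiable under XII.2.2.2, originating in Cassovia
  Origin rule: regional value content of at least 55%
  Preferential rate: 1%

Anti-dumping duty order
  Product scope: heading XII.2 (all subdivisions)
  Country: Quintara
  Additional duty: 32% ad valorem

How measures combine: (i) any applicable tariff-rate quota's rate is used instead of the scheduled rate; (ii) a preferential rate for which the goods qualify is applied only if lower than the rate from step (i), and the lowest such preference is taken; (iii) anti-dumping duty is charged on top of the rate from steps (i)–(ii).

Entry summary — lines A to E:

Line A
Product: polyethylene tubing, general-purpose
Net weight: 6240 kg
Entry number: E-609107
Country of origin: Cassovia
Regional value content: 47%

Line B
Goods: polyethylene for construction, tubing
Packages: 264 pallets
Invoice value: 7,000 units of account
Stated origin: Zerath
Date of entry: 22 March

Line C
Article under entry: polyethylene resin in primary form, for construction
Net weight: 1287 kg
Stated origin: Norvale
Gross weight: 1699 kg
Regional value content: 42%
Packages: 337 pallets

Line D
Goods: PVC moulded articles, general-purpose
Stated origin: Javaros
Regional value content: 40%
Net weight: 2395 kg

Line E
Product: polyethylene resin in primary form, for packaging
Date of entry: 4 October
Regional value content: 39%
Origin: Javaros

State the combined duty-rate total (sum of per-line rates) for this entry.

Line A: polyethylene → XII.1; tubing → XII.1.1; general-purpose → XII.1.1.3. Scheduled 37%. Cassovia agreement on XII.2.2.2: XII.1.1.3 not covered. → 37%.
Line B: polyethylene → XII.1; tubing → XII.1.1; for construction → XII.1.1.2. Scheduled 3%. No special measure applies. → 3%.
Line C: polyethylene → XII.1; resin in primary form → XII.1.2; for construction → XII.1.2.1. Scheduled 7%. Norvale agreement on XII.2.1.3: XII.1.2.1 not covered; Norvale agreement on XII.1.2: RVC ≥ 35% → 4% available; preferential 4%. → 4%.
Line D: PVC → XII.2; moulded articles → XII.2.2; general-purpose → XII.2.2.1. Scheduled 16%. Javaros agreement on XII.2: RVC < 50%. → 16%.
Line E: polyethylene → XII.1; resin in primary form → XII.1.2; for packaging → XII.1.2.2. Scheduled 27%. Javaros agreement on XII.2: XII.1.2.2 not covered. → 27%.
Sum: 37% + 3% + 4% + 16% + 27% = 87%.

87%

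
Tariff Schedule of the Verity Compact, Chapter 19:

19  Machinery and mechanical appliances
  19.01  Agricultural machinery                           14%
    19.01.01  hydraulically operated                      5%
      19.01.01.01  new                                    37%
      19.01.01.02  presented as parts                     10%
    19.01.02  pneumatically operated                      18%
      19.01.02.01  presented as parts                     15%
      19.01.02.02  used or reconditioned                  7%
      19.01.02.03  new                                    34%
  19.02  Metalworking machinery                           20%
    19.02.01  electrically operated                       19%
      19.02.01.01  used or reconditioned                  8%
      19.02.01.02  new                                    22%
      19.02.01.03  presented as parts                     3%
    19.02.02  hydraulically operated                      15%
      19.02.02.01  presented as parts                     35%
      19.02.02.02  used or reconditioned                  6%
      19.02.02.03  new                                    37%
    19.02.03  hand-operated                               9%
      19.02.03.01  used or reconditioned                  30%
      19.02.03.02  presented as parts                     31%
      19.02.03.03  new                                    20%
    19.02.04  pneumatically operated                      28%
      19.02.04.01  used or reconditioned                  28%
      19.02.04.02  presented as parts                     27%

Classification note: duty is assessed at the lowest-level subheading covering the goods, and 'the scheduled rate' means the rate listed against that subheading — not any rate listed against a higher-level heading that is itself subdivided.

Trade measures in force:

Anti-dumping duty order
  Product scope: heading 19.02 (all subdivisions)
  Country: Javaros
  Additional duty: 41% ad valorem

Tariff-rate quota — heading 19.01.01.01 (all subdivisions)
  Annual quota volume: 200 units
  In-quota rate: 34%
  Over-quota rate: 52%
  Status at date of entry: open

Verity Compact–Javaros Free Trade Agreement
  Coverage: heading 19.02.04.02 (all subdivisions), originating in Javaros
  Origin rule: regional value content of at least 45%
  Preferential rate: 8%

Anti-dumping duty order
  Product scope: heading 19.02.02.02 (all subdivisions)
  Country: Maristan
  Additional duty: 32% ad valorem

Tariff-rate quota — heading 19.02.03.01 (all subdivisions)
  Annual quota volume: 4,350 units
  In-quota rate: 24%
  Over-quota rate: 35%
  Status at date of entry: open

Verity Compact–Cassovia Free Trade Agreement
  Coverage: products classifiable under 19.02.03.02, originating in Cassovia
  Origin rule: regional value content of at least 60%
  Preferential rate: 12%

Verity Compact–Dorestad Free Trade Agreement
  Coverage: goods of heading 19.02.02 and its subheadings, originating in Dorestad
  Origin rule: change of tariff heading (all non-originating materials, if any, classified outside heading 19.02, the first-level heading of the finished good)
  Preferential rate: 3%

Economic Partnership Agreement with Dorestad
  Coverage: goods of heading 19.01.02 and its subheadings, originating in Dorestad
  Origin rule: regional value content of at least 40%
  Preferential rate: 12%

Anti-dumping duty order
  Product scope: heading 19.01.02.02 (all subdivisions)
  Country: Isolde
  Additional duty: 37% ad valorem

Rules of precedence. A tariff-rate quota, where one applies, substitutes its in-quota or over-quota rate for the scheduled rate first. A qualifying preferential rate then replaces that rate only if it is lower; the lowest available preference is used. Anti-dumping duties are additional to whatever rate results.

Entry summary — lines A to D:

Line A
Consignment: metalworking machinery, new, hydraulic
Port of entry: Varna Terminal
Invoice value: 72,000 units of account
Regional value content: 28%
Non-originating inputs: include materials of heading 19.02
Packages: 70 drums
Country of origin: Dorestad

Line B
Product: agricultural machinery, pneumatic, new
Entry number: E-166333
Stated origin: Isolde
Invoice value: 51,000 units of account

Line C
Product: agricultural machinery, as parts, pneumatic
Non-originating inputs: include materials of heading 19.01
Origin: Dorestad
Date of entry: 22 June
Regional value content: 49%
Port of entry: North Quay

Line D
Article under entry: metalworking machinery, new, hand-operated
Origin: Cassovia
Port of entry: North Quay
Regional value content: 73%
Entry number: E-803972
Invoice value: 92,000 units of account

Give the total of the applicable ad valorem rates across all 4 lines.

Line A: metalworking → 19.02; hydraulic → 19.02.02; new → 19.02.02.03. Scheduled 37%. Dorestad agreement on 19.02.02: CTH not met; Dorestad agreement on 19.01.02: 19.02.02.03 not covered. → 37%.
Line B: agricultural → 19.01; pneumatic → 19.01.02; new → 19.01.02.03. Scheduled 34%. No special measure applies. → 34%.
Line C: agricultural → 19.01; pneumatic → 19.01.02; as parts → 19.01.02.01. Scheduled 15%. Dorestad agreement on 19.02.02: 19.01.02.01 not covered; Dorestad agreement on 19.01.02: RVC ≥ 40% → 12% available; preferential 12%. → 12%.
Line D: metalworking → 19.02; hand-operated → 19.02.03; new → 19.02.03.03. Scheduled 20%. Cassovia agreement on 19.02.03.02: 19.02.03.03 not covered. → 20%.
Sum: 37% + 34% + 12% + 20% = 103%.

103%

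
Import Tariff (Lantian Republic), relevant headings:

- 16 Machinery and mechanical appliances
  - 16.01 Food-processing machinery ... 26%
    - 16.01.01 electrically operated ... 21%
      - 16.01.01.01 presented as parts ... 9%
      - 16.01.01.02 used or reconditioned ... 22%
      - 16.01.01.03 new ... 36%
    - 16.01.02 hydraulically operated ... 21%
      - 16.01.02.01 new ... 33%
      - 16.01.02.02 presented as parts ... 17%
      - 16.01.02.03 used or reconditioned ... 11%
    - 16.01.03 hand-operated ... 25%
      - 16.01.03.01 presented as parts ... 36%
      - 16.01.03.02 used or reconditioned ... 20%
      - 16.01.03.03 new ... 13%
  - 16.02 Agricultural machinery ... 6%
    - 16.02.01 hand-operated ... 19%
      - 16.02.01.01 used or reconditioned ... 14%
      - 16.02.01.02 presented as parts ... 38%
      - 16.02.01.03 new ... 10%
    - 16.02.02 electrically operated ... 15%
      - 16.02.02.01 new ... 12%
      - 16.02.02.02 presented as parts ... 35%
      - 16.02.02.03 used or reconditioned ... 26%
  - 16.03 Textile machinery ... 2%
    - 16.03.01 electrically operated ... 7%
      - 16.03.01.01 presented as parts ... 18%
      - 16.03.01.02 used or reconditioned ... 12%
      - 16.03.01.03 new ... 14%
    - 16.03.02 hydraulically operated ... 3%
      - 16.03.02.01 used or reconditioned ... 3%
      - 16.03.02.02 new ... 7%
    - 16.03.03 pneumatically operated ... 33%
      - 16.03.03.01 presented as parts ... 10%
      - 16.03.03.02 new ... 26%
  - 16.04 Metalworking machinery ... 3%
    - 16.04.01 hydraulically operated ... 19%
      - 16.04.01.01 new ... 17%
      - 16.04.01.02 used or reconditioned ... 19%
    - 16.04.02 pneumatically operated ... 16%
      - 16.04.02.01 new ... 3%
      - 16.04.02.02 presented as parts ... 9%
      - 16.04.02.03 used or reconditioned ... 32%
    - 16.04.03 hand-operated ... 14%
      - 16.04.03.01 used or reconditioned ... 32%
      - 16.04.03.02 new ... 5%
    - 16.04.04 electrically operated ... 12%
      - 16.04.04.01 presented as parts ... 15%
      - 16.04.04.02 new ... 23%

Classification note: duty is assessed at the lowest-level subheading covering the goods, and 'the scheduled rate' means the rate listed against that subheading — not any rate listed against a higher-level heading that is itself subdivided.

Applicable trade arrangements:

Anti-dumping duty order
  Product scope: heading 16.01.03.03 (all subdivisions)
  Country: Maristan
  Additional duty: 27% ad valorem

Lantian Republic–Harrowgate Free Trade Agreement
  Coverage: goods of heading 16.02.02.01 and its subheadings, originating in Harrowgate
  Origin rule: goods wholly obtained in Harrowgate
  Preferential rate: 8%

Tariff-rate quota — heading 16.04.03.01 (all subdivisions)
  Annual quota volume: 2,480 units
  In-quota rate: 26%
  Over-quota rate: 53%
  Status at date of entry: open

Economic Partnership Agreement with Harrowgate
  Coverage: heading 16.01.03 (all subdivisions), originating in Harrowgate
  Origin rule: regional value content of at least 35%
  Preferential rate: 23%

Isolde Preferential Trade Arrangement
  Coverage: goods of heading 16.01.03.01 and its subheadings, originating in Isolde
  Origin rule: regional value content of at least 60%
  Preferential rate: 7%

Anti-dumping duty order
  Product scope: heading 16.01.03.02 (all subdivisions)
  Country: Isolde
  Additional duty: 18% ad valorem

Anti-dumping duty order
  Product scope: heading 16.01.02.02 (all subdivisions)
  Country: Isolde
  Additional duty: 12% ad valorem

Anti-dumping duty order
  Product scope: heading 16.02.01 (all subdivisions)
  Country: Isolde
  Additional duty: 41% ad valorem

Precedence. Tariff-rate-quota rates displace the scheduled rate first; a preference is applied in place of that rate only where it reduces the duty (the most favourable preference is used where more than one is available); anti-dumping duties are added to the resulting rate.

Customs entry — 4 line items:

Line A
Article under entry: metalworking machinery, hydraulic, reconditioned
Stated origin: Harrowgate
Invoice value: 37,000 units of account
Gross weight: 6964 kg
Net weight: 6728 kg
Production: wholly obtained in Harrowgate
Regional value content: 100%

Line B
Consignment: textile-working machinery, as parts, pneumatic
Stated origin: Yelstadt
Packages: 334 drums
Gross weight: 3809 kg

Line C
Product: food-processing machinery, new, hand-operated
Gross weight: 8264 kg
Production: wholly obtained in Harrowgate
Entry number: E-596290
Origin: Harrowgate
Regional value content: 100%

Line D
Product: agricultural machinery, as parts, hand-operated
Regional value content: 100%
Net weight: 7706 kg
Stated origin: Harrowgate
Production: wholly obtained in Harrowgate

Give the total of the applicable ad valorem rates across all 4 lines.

80%

Line A: metalworking → 16.04; hydraulic → 16.04.01; reconditioned → 16.04.01.02. Scheduled 19%. Harrowgate agreement on 16.02.02.01: 16.04.01.02 not covered; Harrowgate agreement on 16.01.03: 16.04.01.02 not covered. → 19%.
Line B: textile-working → 16.03; pneumatic → 16.03.03; as parts → 16.03.03.01. Scheduled 10%. No special measure applies. → 10%.
Line C: food-processing → 16.01; hand-operated → 16.01.03; new → 16.01.03.03. Scheduled 13%. Harrowgate agreement on 16.02.02.01: 16.01.03.03 not covered; Harrowgate agreement on 16.01.03: RVC ≥ 35% → 23% available; preference 23% not lower than 13% → no reduction. → 13%.
Line D: agricultural → 16.02; hand-operated → 16.02.01; as parts → 16.02.01.02. Scheduled 38%. Harrowgate agreement on 16.02.02.01: 16.02.01.02 not covered; Harrowgate agreement on 16.01.03: 16.02.01.02 not covered. → 38%.
Sum: 19% + 10% + 13% + 38% = 80%.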